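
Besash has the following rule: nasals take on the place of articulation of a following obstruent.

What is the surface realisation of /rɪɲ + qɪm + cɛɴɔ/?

/ɲ/ is a voiced palatal nasal. The following trigger /q/ is uvular, so /ɲ/ must become uvular as well.
A voiced uvular nasal is [ɴ], so the surface segment is [ɴ].
At the second juncture, /m/ likewise becomes [ɲ] adjacent to /c/.

[rɪɴqɪɲcɛɴɔ]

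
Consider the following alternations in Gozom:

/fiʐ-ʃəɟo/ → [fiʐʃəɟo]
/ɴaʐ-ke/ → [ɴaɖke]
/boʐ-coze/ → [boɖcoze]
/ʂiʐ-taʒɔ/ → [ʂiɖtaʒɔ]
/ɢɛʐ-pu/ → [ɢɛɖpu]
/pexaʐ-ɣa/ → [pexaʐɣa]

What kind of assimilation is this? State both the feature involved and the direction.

Comparing underlying and surface forms, /ʐ/ → [ɖ] is the alternation; the neighbouring /k/ is constant.
The change fricative → stop matches the manner of the following /k/, identifying this as manner assimilation.
Place and voice are unchanged, so the assimilation is partial, not total.
The other alternating forms pattern the same way: /ʐ/ → [ɖ] before /c/ (fricative → stop, matching a stop); /ʐ/ → [ɖ] before /t/ (fricative → stop, matching a stop); /ʐ/ → [ɖ] before /p/ (fricative → stop, matching a stop) — only manner changes, and always toward the following segment.
Nothing changes in [fiʐʃəɟo], [pexaʐɣa]: there the adjacent consonants already agree in manner (/ʐ/ and /ʃ/ are both fricatives; /ʐ/ and /ɣ/ are both fricatives), so these forms are consistent with the same rule.
Since the segment that changes precedes the conditioning segment, the assimilation is regressive.

regressive manner assimilation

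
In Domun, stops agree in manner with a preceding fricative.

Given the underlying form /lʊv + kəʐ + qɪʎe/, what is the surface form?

The rule targets /k/ (voiceless velar stop), which sits after the trigger /v/ (fricative).
A voiceless velar fricative is [x], so the surface segment is [x].
At the second juncture, /q/ likewise becomes [χ] adjacent to /ʐ/.

[lʊvxəʐχɪʎe]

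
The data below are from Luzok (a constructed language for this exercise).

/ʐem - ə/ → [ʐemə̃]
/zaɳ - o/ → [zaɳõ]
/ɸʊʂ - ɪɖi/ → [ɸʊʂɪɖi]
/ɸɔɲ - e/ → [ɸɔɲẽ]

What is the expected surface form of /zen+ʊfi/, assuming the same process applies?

The data show progressive nasality assimilation (vowel nasalisation): /ə/ → [ə̃] after /m/; /o/ → [õ] after /ɳ/; /e/ → [ẽ] after /ɲ/ — a vowel is nasalised by an immediately preceding nasal consonant.
No change occurs in [ɸʊʂɪɖi] because the vowel at the boundary is adjacent to an oral consonant, not a nasal (/ɪ/ next to /ʂ/).
/ʊ/ sits next to the nasal /n/ and is therefore nasalised to [ʊ̃].

[zenʊ̃fi]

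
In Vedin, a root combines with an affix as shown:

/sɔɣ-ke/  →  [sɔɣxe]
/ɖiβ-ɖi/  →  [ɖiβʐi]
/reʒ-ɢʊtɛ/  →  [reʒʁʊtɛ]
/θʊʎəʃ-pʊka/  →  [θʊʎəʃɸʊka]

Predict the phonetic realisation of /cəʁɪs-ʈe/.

[cəʁɪsʂe]

The data show progressive manner assimilation: /k/ → [x] after /ɣ/; /ɖ/ → [ʐ] after /β/; /ɢ/ → [ʁ] after /ʒ/; /p/ → [ɸ] after /ʃ/. In each pair only manner changes, matching the preceding consonant, while place and voice stay constant.
The rule targets /ʈ/ (voiceless retroflex stop), which sits after the trigger /s/ (fricative).
Changing only its manner to fricative gives [ʂ] — the voiceless retroflex fricative.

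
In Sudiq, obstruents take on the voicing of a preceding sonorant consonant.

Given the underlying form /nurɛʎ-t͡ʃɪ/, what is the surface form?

The rule targets /t͡ʃ/ (voiceless postalveolar affricate), which sits after the trigger /ʎ/ (voiced).
Changing only its voicing to voiced gives [d͡ʒ] — the voiced postalveolar affricate.

[nurɛʎd͡ʒɪ]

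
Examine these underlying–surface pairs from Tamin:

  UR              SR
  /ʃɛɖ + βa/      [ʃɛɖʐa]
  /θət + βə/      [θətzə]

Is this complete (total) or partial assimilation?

partial assimilation

Underlying /β/ is realised as [ʐ] next to /ɖ/; /ɖ/ itself does not change.
/β/ is bilabial while /ɖ/ is retroflex; the output [ʐ] is retroflex, matching the trigger — so the feature that spreads is place.
Manner and voice are unchanged, so the assimilation is partial, not total.
Checking the remaining alternation: /β/ → [z] after /t/ (bilabial → alveolar, matching alveolar) — only place changes, and always toward the preceding segment.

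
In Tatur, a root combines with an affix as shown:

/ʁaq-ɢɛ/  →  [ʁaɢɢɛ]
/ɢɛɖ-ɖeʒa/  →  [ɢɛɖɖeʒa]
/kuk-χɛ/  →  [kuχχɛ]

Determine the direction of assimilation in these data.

regressive

Comparing underlying and surface forms, /q/ → [ɢ] is the alternation; the neighbouring /ɢ/ is constant.
The output [ɢ] is identical to the trigger /ɢ/ — every feature (place, manner, voicing) has been copied — so this is total assimilation.
The other form behaves the same way: /k/ → [χ] before /χ/ — in each case the output is a copy of the following consonant.
In [ɢɛɖɖeʒa] the two consonants at the boundary are already identical (/ɖ/ + /ɖ/), so the rule applies vacuously and nothing changes.
Since the segment that changes precedes the conditioning segment, the assimilation is regressive.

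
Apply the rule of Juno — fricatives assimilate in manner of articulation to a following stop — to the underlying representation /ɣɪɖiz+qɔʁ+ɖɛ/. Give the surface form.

[ɣɪɖidqɔɢɖɛ]

The rule targets /z/ (voiced alveolar fricative), which sits before the trigger /q/ (stop).
A voiced alveolar stop is [d], so the surface segment is [d].
The same rule applies at the second boundary: /ʁ/ → [ɢ] next to /ɖ/.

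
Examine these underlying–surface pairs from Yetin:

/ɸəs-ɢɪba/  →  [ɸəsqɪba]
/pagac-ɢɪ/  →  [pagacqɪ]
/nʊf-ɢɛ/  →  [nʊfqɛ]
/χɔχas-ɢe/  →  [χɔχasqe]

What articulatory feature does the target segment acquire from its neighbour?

voicing

Underlying /ɢ/ is realised as [q] next to /s/; /s/ itself does not change.
The change voiced → voiceless matches the voicing of the preceding /s/, identifying this as voicing assimilation.
The other alternating forms pattern the same way: /ɢ/ → [q] after /c/ (voiced → voiceless, matching voiceless); /ɢ/ → [q] after /f/ (voiced → voiceless, matching voiceless) — only voicing changes, and always toward the preceding segment.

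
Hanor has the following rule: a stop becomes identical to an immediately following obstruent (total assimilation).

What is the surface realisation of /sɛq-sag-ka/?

/q/ is the segment targeted by the rule; it sits immediately before /s/, so it assimilates completely and surfaces as [s].
At the second juncture, /g/ likewise becomes [k] adjacent to /k/.

[sɛssakka]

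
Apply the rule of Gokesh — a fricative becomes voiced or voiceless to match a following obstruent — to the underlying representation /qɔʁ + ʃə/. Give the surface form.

/ʁ/ is a voiced uvular fricative. The following trigger /ʃ/ is voiceless, so /ʁ/ must become voiceless as well.
Changing only its voicing to voiceless gives [χ] — the voiceless uvular fricative.

[qɔχʃə]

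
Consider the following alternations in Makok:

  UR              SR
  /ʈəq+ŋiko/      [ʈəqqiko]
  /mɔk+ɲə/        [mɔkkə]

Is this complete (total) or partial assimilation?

Comparing underlying and surface forms, /ŋ/ → [q] is the alternation; the neighbouring /q/ is constant.
The output [q] is identical to the trigger /q/ — every feature (place, manner, voicing) has been copied — so this is total assimilation.
The remaining alternation confirms this: /ɲ/ → [k] after /k/ — in each case the output is a copy of the preceding consonant.

total assimilation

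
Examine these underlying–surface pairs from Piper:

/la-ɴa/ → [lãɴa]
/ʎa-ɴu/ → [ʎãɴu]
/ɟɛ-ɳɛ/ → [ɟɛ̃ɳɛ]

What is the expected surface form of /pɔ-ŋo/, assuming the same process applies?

[pɔ̃ŋo]

The data show regressive nasality assimilation (vowel nasalisation): /a/ → [ã] before /ɴ/; /ɛ/ → [ɛ̃] before /ɳ/ — a vowel is nasalised by an immediately following nasal consonant.
The vowel /ɔ/ is adjacent to the following nasal /ŋ/, so it acquires [+nasal] and surfaces as [ɔ̃].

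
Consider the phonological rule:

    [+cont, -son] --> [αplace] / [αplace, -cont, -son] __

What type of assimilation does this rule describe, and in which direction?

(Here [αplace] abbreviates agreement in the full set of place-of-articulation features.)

The rule copies the place features (abbreviated [place]) from the environment onto the target, so the assimilating feature is place.
Since the environment is written before the underscore, the trigger precedes the target; the direction is progressive.

progressive place assimilation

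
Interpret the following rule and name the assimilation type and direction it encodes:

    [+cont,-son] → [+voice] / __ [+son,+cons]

regressive voicing assimilation

The structural change is [+voice], and the conditioning segment [+son,+cons] (a sonorant consonant) is itself voiced, so the target comes to share the voicing of its neighbour — voicing assimilation.
The conditioning segment sits to the right of the focus bar, meaning the trigger follows the segment that changes — regressive assimilation.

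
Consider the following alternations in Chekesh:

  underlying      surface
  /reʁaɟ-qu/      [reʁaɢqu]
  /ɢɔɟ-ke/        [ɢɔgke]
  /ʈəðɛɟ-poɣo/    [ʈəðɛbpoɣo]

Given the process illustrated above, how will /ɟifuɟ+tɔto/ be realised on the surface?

The data show regressive place assimilation: /ɟ/ → [ɢ] before /q/; /ɟ/ → [g] before /k/; /ɟ/ → [b] before /p/. In each pair only place changes, matching the following consonant, while manner and voice stay constant.
The rule targets /ɟ/ (voiced palatal stop), which sits before the trigger /t/ (alveolar).
Changing only its place to alveolar gives [d] — the voiced alveolar stop.

[ɟifudtɔto]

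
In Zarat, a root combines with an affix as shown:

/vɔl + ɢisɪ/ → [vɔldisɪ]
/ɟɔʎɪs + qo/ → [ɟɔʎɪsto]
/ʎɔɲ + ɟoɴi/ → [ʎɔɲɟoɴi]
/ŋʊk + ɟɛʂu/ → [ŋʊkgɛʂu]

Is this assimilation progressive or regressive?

Comparing underlying and surface forms, /ɢ/ → [d] is the alternation; the neighbouring /l/ is constant.
The change uvular → alveolar matches the place of the preceding /l/, identifying this as place assimilation.
Checking the remaining alternations: /q/ → [t] after /s/ (uvular → alveolar, matching alveolar); /ɟ/ → [g] after /k/ (palatal → velar, matching velar) — only place changes, and always toward the preceding segment.
Nothing changes in [ʎɔɲɟoɴi]: there the adjacent consonants already agree in place (/ɟ/ and /ɲ/ are both palatal), so this form is consistent with the same rule.
Since the segment that changes follows the conditioning segment, the assimilation is progressive.

progressive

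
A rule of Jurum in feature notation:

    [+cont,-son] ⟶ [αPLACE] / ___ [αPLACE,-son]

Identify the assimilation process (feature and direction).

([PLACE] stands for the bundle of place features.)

The shared variable α links the value of the place features (abbreviated [PLACE]) on the target to the same value on the neighbouring segment, so place is the feature that assimilates.
Since the environment is written after the underscore, the trigger follows the target; the direction is regressive.

regressive place assimilation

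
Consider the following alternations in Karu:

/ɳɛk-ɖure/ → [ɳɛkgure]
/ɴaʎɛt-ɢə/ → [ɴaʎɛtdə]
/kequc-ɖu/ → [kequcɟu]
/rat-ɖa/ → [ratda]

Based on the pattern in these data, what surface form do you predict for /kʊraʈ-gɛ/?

[kʊraʈɖɛ]

The data show progressive place assimilation: /ɖ/ → [g] after /k/; /ɢ/ → [d] after /t/; /ɖ/ → [ɟ] after /c/; /ɖ/ → [d] after /t/. In each pair only place changes, matching the preceding consonant, while manner and voice stay constant.
/g/ is a voiced velar stop. The preceding trigger /ʈ/ is retroflex, so /g/ must become retroflex as well.
The voiced retroflex stop is [ɖ], so /g/ → [ɖ].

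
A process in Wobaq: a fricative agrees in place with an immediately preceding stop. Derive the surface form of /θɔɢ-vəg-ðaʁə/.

[θɔɢʁəgɣaʁə]

/v/ is a voiced labiodental fricative. The preceding trigger /ɢ/ is uvular, so /v/ must become uvular as well.
Changing only its place to uvular gives [ʁ] — the voiced uvular fricative.
At the second juncture, /ð/ likewise becomes [ɣ] adjacent to /g/.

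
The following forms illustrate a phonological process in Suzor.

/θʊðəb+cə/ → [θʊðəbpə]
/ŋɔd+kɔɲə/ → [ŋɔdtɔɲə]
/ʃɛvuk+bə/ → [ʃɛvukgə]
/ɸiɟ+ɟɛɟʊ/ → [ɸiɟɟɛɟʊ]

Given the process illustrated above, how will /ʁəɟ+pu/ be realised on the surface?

The data show progressive place assimilation: /c/ → [p] after /b/; /k/ → [t] after /d/; /b/ → [g] after /k/. In each pair only place changes, matching the preceding consonant, while manner and voice stay constant.
Nothing changes in [ɸiɟɟɛɟʊ]: there the adjacent consonants already agree in place (/ɟ/ and /ɟ/ are both palatal), so this form is consistent with the same rule.
The rule targets /p/ (voiceless bilabial stop), which sits after the trigger /ɟ/ (palatal).
The voiceless palatal stop is [c], so /p/ → [c].

[ʁəɟcu]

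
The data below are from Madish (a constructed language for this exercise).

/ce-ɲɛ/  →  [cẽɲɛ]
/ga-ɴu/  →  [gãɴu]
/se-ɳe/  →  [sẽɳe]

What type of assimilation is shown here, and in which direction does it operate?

The vowel /e/ surfaces as nasalised [ẽ] next to the following nasal /ɲ/ — it has acquired the [+nasal] feature of its neighbour.
The other forms show the same pattern: /a/ → [ã] before /ɴ/; /e/ → [ẽ] before /ɳ/ — each time a vowel is nasalised next to a following nasal.
Because the conditioning nasal is to the right of the vowel that changes, the process is regressive (anticipatory).

regressive nasality assimilation (vowel nasalisation)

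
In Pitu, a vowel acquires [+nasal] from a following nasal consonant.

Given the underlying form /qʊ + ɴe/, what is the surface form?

The vowel /ʊ/ is adjacent to the following nasal /ɴ/, so it acquires [+nasal] and surfaces as [ʊ̃].

[qʊ̃ɴe]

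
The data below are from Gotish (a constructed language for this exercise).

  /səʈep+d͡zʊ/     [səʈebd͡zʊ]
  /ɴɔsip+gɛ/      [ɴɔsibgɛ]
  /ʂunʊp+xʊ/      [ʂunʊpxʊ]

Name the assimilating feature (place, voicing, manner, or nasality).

voicing

The segment that alternates is /p/, which surfaces as [b] when adjacent to /d͡z/.
/p/ is voiceless while /d͡z/ is voiced; the output [b] is voiced, matching the trigger — so the feature that spreads is voicing.
Checking the remaining alternation: /p/ → [b] before /g/ (voiceless → voiced, matching voiced) — only voicing changes, and always toward the following segment.
Nothing changes in [ʂunʊpxʊ]: there the adjacent consonants already agree in voicing (/p/ and /x/ are both voiceless), so this form is consistent with the same rule.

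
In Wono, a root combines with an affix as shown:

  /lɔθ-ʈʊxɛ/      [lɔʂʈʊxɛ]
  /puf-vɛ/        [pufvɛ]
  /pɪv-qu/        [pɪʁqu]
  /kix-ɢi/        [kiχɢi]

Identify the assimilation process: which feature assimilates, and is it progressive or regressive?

Comparing underlying and surface forms, /θ/ → [ʂ] is the alternation; the neighbouring /ʈ/ is constant.
/θ/ is dental while /ʈ/ is retroflex; the output [ʂ] is retroflex, matching the trigger — so the feature that spreads is place.
Manner and voice are unchanged, so the assimilation is partial, not total.
Checking the remaining alternations: /v/ → [ʁ] before /q/ (labiodental → uvular, matching uvular); /x/ → [χ] before /ɢ/ (velar → uvular, matching uvular) — only place changes, and always toward the following segment.
No alternation appears in [pufvɛ]: there the adjacent consonants already agree in place (/f/ and /v/ are both labiodental), so this form is consistent with the same rule.
Since the segment that changes precedes the conditioning segment, the assimilation is regressive.

regressive place assimilation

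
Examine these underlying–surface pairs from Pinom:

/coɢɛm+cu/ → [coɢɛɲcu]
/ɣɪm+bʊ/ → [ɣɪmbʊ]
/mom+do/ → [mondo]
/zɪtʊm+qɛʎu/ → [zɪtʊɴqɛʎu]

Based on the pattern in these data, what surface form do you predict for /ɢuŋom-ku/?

The data show regressive place assimilation: /m/ → [ɲ] before /c/; /m/ → [n] before /d/; /m/ → [ɴ] before /q/. In each pair only place changes, matching the following consonant, while manner and voice stay constant.
Nothing changes in [ɣɪmbʊ]: there the adjacent consonants already agree in place (/m/ and /b/ are both bilabial), so this form is consistent with the same rule.
/m/ is a voiced bilabial nasal. The following trigger /k/ is velar, so /m/ must become velar as well.
The voiced velar nasal is [ŋ], so /m/ → [ŋ].

[ɢuŋoŋku]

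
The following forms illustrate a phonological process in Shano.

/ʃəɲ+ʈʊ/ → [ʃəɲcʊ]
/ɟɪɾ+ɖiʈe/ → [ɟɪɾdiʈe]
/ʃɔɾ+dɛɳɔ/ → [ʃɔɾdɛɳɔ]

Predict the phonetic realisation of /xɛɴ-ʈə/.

[xɛɴqə]

The data show progressive place assimilation: /ʈ/ → [c] after /ɲ/; /ɖ/ → [d] after /ɾ/. In each pair only place changes, matching the preceding consonant, while manner and voice stay constant.
Nothing changes in [ʃɔɾdɛɳɔ]: there the adjacent consonants already agree in place (/d/ and /ɾ/ are both alveolar), so this form is consistent with the same rule.
/ʈ/ is a voiceless retroflex stop. The preceding trigger /ɴ/ is uvular, so /ʈ/ must become uvular as well.
Changing only its place to uvular gives [q] — the voiceless uvular stop.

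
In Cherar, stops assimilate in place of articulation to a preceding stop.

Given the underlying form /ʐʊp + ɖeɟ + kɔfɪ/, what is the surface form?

[ʐʊpbeɟcɔfɪ]

/ɖ/ is a voiced retroflex stop. The preceding trigger /p/ is bilabial, so /ɖ/ must become bilabial as well.
The voiced bilabial stop is [b], so /ɖ/ → [b].
The same rule applies at the second boundary: /k/ → [c] next to /ɟ/.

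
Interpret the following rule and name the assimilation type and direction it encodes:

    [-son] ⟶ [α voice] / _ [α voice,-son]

regressive voicing assimilation

The rule copies [voice] from the environment onto the target, so the assimilating feature is voicing.
Since the environment is written after the underscore, the trigger follows the target; the direction is regressive.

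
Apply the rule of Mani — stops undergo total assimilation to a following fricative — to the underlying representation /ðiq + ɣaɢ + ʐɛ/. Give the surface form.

/q/ is the segment targeted by the rule; it sits immediately before /ɣ/, so it assimilates completely and surfaces as [ɣ].
The same rule applies at the second boundary: /ɢ/ → [ʐ] next to /ʐ/.

[ðiɣɣaʐʐɛ]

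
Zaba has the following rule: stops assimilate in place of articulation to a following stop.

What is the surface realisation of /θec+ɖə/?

[θeʈɖə]

The rule targets /c/ (voiceless palatal stop), which sits before the trigger /ɖ/ (retroflex).
The voiceless retroflex stop is [ʈ], so /c/ → [ʈ].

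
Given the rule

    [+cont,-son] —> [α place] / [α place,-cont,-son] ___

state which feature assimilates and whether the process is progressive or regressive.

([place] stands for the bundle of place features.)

The shared variable α links the value of the place features (abbreviated [place]) on the target to the same value on the neighbouring segment, so place is the feature that assimilates.
Since the environment is written before the underscore, the trigger precedes the target; the direction is progressive.

progressive place assimilation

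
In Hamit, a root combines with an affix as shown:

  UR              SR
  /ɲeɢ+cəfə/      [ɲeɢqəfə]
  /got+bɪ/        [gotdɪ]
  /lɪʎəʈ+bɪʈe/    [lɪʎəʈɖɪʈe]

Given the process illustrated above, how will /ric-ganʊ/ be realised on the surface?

[ricɟanʊ]

The data show progressive place assimilation: /c/ → [q] after /ɢ/; /b/ → [d] after /t/; /b/ → [ɖ] after /ʈ/. In each pair only place changes, matching the preceding consonant, while manner and voice stay constant.
/g/ is a voiced velar stop. The preceding trigger /c/ is palatal, so /g/ must become palatal as well.
The voiced palatal stop is [ɟ], so /g/ → [ɟ].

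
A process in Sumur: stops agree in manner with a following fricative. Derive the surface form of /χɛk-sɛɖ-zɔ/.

[χɛxsɛʐzɔ]

The rule targets /k/ (voiceless velar stop), which sits before the trigger /s/ (fricative).
Changing only its manner to fricative gives [x] — the voiceless velar fricative.
The same rule applies at the second boundary: /ɖ/ → [ʐ] next to /z/.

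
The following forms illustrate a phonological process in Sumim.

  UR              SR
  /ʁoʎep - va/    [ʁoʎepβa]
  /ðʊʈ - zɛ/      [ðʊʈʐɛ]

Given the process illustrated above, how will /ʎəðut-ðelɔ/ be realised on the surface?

[ʎəðutzelɔ]

The data show progressive place assimilation: /v/ → [β] after /p/; /z/ → [ʐ] after /ʈ/. In each pair only place changes, matching the preceding consonant, while manner and voice stay constant.
/ð/ is a voiced dental fricative. The preceding trigger /t/ is alveolar, so /ð/ must become alveolar as well.
A voiced alveolar fricative is [z], so the surface segment is [z].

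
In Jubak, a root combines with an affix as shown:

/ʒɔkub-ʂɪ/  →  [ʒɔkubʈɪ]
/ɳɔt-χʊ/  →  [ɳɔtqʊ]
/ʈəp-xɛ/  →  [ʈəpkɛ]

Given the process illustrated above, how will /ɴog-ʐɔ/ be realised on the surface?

The data show progressive manner assimilation: /ʂ/ → [ʈ] after /b/; /χ/ → [q] after /t/; /x/ → [k] after /p/. In each pair only manner changes, matching the preceding consonant, while place and voice stay constant.
The rule targets /ʐ/ (voiced retroflex fricative), which sits after the trigger /g/ (stop).
A voiced retroflex stop is [ɖ], so the surface segment is [ɖ].

[ɴogɖɔ]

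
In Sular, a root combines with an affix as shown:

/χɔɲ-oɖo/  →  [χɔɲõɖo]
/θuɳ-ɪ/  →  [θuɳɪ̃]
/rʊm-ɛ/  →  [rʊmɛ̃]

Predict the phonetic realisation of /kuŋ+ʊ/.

The data show progressive nasality assimilation (vowel nasalisation): /o/ → [õ] after /ɲ/; /ɪ/ → [ɪ̃] after /ɳ/; /ɛ/ → [ɛ̃] after /m/ — a vowel is nasalised by an immediately preceding nasal consonant.
/ʊ/ sits next to the nasal /ŋ/ and is therefore nasalised to [ʊ̃].

[kuŋʊ̃]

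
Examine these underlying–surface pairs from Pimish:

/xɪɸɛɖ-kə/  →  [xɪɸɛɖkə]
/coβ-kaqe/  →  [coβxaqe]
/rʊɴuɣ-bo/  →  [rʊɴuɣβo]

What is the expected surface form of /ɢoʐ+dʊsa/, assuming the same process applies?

The data show progressive manner assimilation: /k/ → [x] after /β/; /b/ → [β] after /ɣ/. In each pair only manner changes, matching the preceding consonant, while place and voice stay constant.
Nothing changes in [xɪɸɛɖkə]: there the adjacent consonants already agree in manner (/k/ and /ɖ/ are both stops), so this form is consistent with the same rule.
The rule targets /d/ (voiced alveolar stop), which sits after the trigger /ʐ/ (fricative).
A voiced alveolar fricative is [z], so the surface segment is [z].

[ɢoʐzʊsa]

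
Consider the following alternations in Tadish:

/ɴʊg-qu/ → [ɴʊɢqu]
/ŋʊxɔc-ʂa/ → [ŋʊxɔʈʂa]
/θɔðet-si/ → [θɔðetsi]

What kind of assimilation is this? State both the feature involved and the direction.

regressive place assimilation

Underlying /g/ is realised as [ɢ] next to /q/; /q/ itself does not change.
/g/ is velar while /q/ is uvular; the output [ɢ] is uvular, matching the trigger — so the feature that spreads is place.
Manner and voice are unchanged, so the assimilation is partial, not total.
Checking the remaining alternation: /c/ → [ʈ] before /ʂ/ (palatal → retroflex, matching retroflex) — only place changes, and always toward the following segment.
Nothing changes in [θɔðetsi]: there the adjacent consonants already agree in place (/t/ and /s/ are both alveolar), so this form is consistent with the same rule.
The trigger is the following segment, so the direction is regressive (anticipatory).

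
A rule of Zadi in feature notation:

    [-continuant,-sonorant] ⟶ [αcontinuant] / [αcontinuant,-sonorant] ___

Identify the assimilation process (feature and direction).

progressive manner assimilation

The shared variable α links the value of [continuant] on the target to that of the neighbouring obstruent. [continuant] distinguishes stops from fricatives — a manner-of-articulation feature — so this is manner assimilation.
Since the environment is written before the underscore, the trigger precedes the target; the direction is progressive.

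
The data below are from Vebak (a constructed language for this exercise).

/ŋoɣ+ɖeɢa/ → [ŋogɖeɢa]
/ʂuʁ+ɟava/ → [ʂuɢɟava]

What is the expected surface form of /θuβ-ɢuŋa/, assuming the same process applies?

[θubɢuŋa]

The data show regressive manner assimilation: /ɣ/ → [g] before /ɖ/; /ʁ/ → [ɢ] before /ɟ/. In each pair only manner changes, matching the following consonant, while place and voice stay constant.
The rule targets /β/ (voiced bilabial fricative), which sits before the trigger /ɢ/ (stop).
The voiced bilabial stop is [b], so /β/ → [b].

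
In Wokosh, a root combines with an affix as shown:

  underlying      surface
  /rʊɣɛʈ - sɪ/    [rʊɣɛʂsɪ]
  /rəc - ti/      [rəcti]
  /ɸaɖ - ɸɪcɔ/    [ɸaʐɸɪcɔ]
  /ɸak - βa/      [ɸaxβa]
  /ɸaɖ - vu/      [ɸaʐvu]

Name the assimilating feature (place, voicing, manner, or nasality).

manner

Underlying /ʈ/ is realised as [ʂ] next to /s/; /s/ itself does not change.
/ʈ/ is a stop while /s/ is a fricative; the output [ʂ] is a fricative, matching the trigger — so the feature that spreads is manner.
The same holds elsewhere in the data: /ɖ/ → [ʐ] before /ɸ/ (stop → fricative, matching a fricative); /k/ → [x] before /β/ (stop → fricative, matching a fricative); /ɖ/ → [ʐ] before /v/ (stop → fricative, matching a fricative) — only manner changes, and always toward the following segment.
Nothing changes in [rəcti]: there the adjacent consonants already agree in manner (/c/ and /t/ are both stops), so this form is consistent with the same rule.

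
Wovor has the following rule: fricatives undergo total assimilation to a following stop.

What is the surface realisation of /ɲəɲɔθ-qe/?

/θ/ is the segment targeted by the rule; it sits immediately before /q/, so it assimilates completely and surfaces as [q].

[ɲəɲɔqqe]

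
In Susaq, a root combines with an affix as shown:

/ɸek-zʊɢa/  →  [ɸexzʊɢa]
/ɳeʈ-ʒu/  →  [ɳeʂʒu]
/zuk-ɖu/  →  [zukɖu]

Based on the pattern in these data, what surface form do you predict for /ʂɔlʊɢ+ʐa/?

[ʂɔlʊʁʐa]

The data show regressive manner assimilation: /k/ → [x] before /z/; /ʈ/ → [ʂ] before /ʒ/. In each pair only manner changes, matching the following consonant, while place and voice stay constant.
Nothing changes in [zukɖu]: there the adjacent consonants already agree in manner (/k/ and /ɖ/ are both stops), so this form is consistent with the same rule.
The rule targets /ɢ/ (voiced uvular stop), which sits before the trigger /ʐ/ (fricative).
The voiced uvular fricative is [ʁ], so /ɢ/ → [ʁ].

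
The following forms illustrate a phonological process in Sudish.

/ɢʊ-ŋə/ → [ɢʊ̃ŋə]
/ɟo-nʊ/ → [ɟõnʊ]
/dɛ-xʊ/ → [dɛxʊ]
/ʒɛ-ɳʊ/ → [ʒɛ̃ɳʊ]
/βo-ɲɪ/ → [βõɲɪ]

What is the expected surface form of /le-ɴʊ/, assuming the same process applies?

[lẽɴʊ]

The data show regressive nasality assimilation (vowel nasalisation): /ʊ/ → [ʊ̃] before /ŋ/; /o/ → [õ] before /n/; /ɛ/ → [ɛ̃] before /ɳ/; /o/ → [õ] before /ɲ/ — a vowel is nasalised by an immediately following nasal consonant.
No change occurs in [dɛxʊ] because the vowel at the boundary is adjacent to an oral consonant, not a nasal (/ɛ/ next to /x/).
The vowel /e/ is adjacent to the following nasal /ɴ/, so it acquires [+nasal] and surfaces as [ẽ].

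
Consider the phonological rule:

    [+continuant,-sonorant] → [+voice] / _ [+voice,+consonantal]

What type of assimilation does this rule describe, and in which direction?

The target ([+continuant,-sonorant], fricatives) acquires [+voice] next to a voiced consonant ([+voice,+consonantal]) — it takes on the voicing of its neighbour, so the feature that spreads is voicing.
The conditioning segment sits to the right of the focus bar, meaning the trigger follows the segment that changes — regressive assimilation.

regressive voicing assimilation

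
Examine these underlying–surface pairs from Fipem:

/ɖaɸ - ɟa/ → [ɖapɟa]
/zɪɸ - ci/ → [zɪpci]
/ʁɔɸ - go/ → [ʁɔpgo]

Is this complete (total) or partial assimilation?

Underlying /ɸ/ is realised as [p] next to /ɟ/; /ɟ/ itself does not change.
/ɸ/ is a fricative while /ɟ/ is a stop; the output [p] is a stop, matching the trigger — so the feature that spreads is manner.
Place and voice are unchanged, so the assimilation is partial, not total.
Checking the remaining alternations: /ɸ/ → [p] before /c/ (fricative → stop, matching a stop); /ɸ/ → [p] before /g/ (fricative → stop, matching a stop) — only manner changes, and always toward the following segment.

partial assimilation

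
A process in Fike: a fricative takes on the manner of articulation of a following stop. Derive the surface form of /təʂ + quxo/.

[təʈquxo]

The rule targets /ʂ/ (voiceless retroflex fricative), which sits before the trigger /q/ (stop).
The voiceless retroflex stop is [ʈ], so /ʂ/ → [ʈ].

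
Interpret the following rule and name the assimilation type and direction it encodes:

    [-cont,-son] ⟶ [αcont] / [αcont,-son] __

The rule copies [cont] (continuancy) from the environment onto the target stops; since [±cont] encodes the stop/fricative manner contrast, the assimilating dimension is manner.
Since the environment is written before the underscore, the trigger precedes the target; the direction is progressive.

progressive manner assimilation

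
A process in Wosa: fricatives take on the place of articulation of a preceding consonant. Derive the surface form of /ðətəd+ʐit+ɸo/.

/ʐ/ is a voiced retroflex fricative. The preceding trigger /d/ is alveolar, so /ʐ/ must become alveolar as well.
A voiced alveolar fricative is [z], so the surface segment is [z].
At the second juncture, /ɸ/ likewise becomes [s] adjacent to /t/.

[ðətədzitso]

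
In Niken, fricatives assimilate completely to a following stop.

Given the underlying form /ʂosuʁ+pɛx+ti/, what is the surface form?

/ʁ/ is the segment targeted by the rule; it sits immediately before /p/, so it assimilates completely and surfaces as [p].
The same rule applies at the second boundary: /x/ → [t] next to /t/.

[ʂosuppɛtti]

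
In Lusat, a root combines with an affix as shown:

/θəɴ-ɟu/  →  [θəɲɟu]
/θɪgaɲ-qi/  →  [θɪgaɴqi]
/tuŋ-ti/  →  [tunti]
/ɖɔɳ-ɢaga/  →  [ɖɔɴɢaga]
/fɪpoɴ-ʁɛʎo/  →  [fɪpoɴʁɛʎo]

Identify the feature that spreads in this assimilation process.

Underlying /ɴ/ is realised as [ɲ] next to /ɟ/; /ɟ/ itself does not change.
The change uvular → palatal matches the place of the following /ɟ/, identifying this as place assimilation.
Checking the remaining alternations: /ɲ/ → [ɴ] before /q/ (palatal → uvular, matching uvular); /ŋ/ → [n] before /t/ (velar → alveolar, matching alveolar); /ɳ/ → [ɴ] before /ɢ/ (retroflex → uvular, matching uvular) — only place changes, and always toward the following segment.
No alternation appears in [fɪpoɴʁɛʎo]: there the adjacent consonants already agree in place (/ɴ/ and /ʁ/ are both uvular), so this form is consistent with the same rule.

place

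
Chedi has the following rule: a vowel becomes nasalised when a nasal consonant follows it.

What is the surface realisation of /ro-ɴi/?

[rõɴi]

/o/ sits next to the nasal /ɴ/ and is therefore nasalised to [õ].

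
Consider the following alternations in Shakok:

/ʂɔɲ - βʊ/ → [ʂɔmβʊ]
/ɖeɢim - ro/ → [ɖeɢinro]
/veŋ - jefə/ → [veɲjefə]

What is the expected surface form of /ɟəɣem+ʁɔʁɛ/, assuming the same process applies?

[ɟəɣeɴʁɔʁɛ]

The data show regressive place assimilation: /ɲ/ → [m] before /β/; /m/ → [n] before /r/; /ŋ/ → [ɲ] before /j/. In each pair only place changes, matching the following consonant, while manner and voice stay constant.
/m/ is a voiced bilabial nasal. The following trigger /ʁ/ is uvular, so /m/ must become uvular as well.
The voiced uvular nasal is [ɴ], so /m/ → [ɴ].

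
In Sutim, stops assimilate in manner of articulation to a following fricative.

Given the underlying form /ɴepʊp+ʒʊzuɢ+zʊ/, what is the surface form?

[ɴepʊɸʒʊzuʁzʊ]

/p/ is a voiceless bilabial stop. The following trigger /ʒ/ is a fricative, so /p/ must become a fricative as well.
A voiceless bilabial fricative is [ɸ], so the surface segment is [ɸ].
The same rule applies at the second boundary: /ɢ/ → [ʁ] next to /z/.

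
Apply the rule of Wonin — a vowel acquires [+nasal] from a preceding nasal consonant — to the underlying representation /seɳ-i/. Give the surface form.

The vowel /i/ is adjacent to the preceding nasal /ɳ/, so it acquires [+nasal] and surfaces as [ĩ].

[seɳĩ]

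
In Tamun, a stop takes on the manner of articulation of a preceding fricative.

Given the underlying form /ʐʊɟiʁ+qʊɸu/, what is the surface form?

[ʐʊɟiʁχʊɸu]

/q/ is a voiceless uvular stop. The preceding trigger /ʁ/ is a fricative, so /q/ must become a fricative as well.
The voiceless uvular fricative is [χ], so /q/ → [χ].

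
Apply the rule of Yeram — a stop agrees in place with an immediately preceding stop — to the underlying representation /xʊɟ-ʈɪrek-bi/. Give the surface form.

[xʊɟcɪrekgi]

/ʈ/ is a voiceless retroflex stop. The preceding trigger /ɟ/ is palatal, so /ʈ/ must become palatal as well.
Changing only its place to palatal gives [c] — the voiceless palatal stop.
The same rule applies at the second boundary: /b/ → [g] next to /k/.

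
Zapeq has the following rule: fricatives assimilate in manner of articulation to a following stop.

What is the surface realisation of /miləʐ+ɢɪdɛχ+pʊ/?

[miləɖɢɪdɛqpʊ]

/ʐ/ is a voiced retroflex fricative. The following trigger /ɢ/ is a stop, so /ʐ/ must become a stop as well.
Changing only its manner to stop gives [ɖ] — the voiced retroflex stop.
At the second juncture, /χ/ likewise becomes [q] adjacent to /p/.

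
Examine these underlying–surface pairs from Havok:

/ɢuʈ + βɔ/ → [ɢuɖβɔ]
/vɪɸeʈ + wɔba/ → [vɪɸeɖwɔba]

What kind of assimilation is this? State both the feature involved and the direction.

regressive voicing assimilation

Underlying /ʈ/ is realised as [ɖ] next to /β/; /β/ itself does not change.
/ʈ/ is voiceless while /β/ is voiced; the output [ɖ] is voiced, matching the trigger — so the feature that spreads is voicing.
Place and manner are unchanged, so the assimilation is partial, not total.
Checking the remaining alternation: /ʈ/ → [ɖ] before /w/ (voiceless → voiced, matching voiced) — only voicing changes, and always toward the following segment.
The trigger is the following segment, so the direction is regressive (anticipatory).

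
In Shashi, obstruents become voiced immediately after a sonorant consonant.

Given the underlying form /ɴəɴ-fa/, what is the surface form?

[ɴəɴva]

/f/ is a voiceless labiodental fricative. The preceding trigger /ɴ/ is voiced, so /f/ must become voiced as well.
The voiced labiodental fricative is [v], so /f/ → [v].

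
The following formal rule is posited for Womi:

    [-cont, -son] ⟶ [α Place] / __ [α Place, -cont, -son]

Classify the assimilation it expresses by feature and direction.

The shared variable α links the value of the place features (abbreviated [Place]) on the target to the same value on the neighbouring segment, so place is the feature that assimilates.
The conditioning segment sits to the right of the focus bar, meaning the trigger follows the segment that changes — regressive assimilation.

regressive place assimilation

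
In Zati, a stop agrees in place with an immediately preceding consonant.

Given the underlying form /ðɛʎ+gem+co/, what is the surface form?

[ðɛʎɟempo]

/g/ is a voiced velar stop. The preceding trigger /ʎ/ is palatal, so /g/ must become palatal as well.
The voiced palatal stop is [ɟ], so /g/ → [ɟ].
The same rule applies at the second boundary: /c/ → [p] next to /m/.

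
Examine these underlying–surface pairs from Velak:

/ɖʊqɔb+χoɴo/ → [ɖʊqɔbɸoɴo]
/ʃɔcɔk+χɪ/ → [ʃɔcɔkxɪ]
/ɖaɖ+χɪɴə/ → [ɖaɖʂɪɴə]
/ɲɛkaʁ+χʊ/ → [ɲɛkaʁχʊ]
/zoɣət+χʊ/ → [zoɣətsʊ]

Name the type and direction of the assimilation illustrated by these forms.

The segment that alternates is /χ/, which surfaces as [ɸ] when adjacent to /b/.
/χ/ is uvular while /b/ is bilabial; the output [ɸ] is bilabial, matching the trigger — so the feature that spreads is place.
Manner and voice are unchanged, so the assimilation is partial, not total.
The other alternating forms pattern the same way: /χ/ → [x] after /k/ (uvular → velar, matching velar); /χ/ → [ʂ] after /ɖ/ (uvular → retroflex, matching retroflex); /χ/ → [s] after /t/ (uvular → alveolar, matching alveolar) — only place changes, and always toward the preceding segment.
Nothing changes in [ɲɛkaʁχʊ]: there the adjacent consonants already agree in place (/χ/ and /ʁ/ are both uvular), so this form is consistent with the same rule.
Since the segment that changes follows the conditioning segment, the assimilation is progressive.

progressive place assimilation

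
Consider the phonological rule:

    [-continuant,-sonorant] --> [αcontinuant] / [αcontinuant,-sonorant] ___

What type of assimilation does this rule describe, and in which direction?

progressive manner assimilation

The shared variable α links the value of [continuant] on the target to that of the neighbouring obstruent. [continuant] distinguishes stops from fricatives — a manner-of-articulation feature — so this is manner assimilation.
Since the environment is written before the underscore, the trigger precedes the target; the direction is progressive.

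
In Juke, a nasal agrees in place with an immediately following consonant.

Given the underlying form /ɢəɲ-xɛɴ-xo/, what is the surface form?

[ɢəŋxɛŋxo]

/ɲ/ is a voiced palatal nasal. The following trigger /x/ is velar, so /ɲ/ must become velar as well.
The voiced velar nasal is [ŋ], so /ɲ/ → [ŋ].
The same rule applies at the second boundary: /ɴ/ → [ŋ] next to /x/.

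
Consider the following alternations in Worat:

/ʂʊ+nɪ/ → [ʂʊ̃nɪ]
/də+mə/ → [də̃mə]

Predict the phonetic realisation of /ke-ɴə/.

[kẽɴə]

The data show regressive nasality assimilation (vowel nasalisation): /ʊ/ → [ʊ̃] before /n/; /ə/ → [ə̃] before /m/ — a vowel is nasalised by an immediately following nasal consonant.
/e/ sits next to the nasal /ɴ/ and is therefore nasalised to [ẽ].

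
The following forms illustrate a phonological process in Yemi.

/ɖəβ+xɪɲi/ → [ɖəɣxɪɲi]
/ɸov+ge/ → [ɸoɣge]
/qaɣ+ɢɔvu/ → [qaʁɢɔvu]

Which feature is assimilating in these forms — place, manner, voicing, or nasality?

Underlying /β/ is realised as [ɣ] next to /x/; /x/ itself does not change.
/β/ is bilabial while /x/ is velar; the output [ɣ] is velar, matching the trigger — so the feature that spreads is place.
The same holds elsewhere in the data: /v/ → [ɣ] before /g/ (labiodental → velar, matching velar); /ɣ/ → [ʁ] before /ɢ/ (velar → uvular, matching uvular) — only place changes, and always toward the following segment.

place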